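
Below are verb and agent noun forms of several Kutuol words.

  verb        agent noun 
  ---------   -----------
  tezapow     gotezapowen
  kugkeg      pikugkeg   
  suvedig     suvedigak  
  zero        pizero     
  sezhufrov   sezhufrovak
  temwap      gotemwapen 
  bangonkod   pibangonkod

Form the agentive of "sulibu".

suvedig and kugkeg both end in -g yet inflect differently (suvedigak, pikugkeg), so the final letter is not what conditions the rule; the first letter is.
"sulibu" begins with s-. The stems beginning with s- (sezhufrov → sezhufrovak, suvedig → suvedigak) add -ak.
The other patterns: stems beginning with t- add go- … -en around the stem; stems beginning with b-, k- or z- add the prefix pi-.
So sulibu → sulibuak.

sulibuak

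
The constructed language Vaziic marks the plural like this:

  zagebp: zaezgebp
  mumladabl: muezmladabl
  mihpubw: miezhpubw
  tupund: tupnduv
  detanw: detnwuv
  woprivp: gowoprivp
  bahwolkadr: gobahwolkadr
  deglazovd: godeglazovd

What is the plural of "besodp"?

detanw and mihpubw both end in -w yet inflect differently (detnwuv, miezhpubw), so the final letter is not what conditions the rule; the second-to-last letter is.
"besodp" has second-to-last letter 'd'. The one such stem in the data (bahwolkadr → gobahwolkadr) adds the prefix go-, so the same rule applies.
The other patterns: stems whose second-to-last letter is 'n' delete the last vowel and add -uv; stems whose second-to-last letter is 'b' insert -ez- after the first vowel.
So besodp → gobesodp.

gobesodp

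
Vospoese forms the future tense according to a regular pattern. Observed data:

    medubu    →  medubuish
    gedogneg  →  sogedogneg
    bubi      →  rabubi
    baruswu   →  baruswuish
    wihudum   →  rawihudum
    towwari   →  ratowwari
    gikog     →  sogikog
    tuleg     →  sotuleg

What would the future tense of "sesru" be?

baruswu and wihudum both have last vowel 'u' yet inflect differently (baruswuish, rawihudum), so the last vowel is not what conditions the rule; the final letter is.
"sesru" ends in -u. The stems ending in -u (baruswu → baruswuish, medubu → medubuish) add -ish.
The other patterns: stems ending in -g add the prefix so-; stems ending in -i or -m add the prefix ra-.
So sesru → sesruish.

sesruish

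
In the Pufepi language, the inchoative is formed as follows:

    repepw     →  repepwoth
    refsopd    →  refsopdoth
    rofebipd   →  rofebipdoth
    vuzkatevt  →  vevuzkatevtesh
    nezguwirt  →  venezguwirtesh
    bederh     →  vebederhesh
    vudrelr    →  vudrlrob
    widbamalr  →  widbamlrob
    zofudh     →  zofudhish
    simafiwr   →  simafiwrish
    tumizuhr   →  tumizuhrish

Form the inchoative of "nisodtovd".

venisodtovdesh

bederh and zofudh both end in -h yet inflect differently (vebederhesh, zofudhish), so the final letter is not what conditions the rule; the second-to-last letter is.
"nisodtovd" has second-to-last letter 'v'. The one such stem in the data (vuzkatevt → vevuzkatevtesh) adds ve- … -esh around the stem, so the same rule applies.
So nisodtovd → venisodtovdesh.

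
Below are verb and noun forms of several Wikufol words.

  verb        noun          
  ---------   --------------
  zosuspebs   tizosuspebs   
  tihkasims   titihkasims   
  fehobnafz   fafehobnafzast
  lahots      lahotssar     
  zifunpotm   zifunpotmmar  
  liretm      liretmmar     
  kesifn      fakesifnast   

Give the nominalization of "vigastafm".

lahots and tihkasims both end in -s yet inflect differently (lahotssar, titihkasims), so the final letter is not what conditions the rule; the second-to-last letter is.
"vigastafm" has second-to-last letter 'f'. The stems whose second-to-last letter is 'f' (kesifn → fakesifnast, fehobnafz → fafehobnafzast) add fa- … -ast around the stem.
The other patterns: stems whose second-to-last letter is 't' double the final consonant and add -ar; stems whose second-to-last letter is 'b' or 'm' add the prefix ti-.
So vigastafm → favigastafmast.

favigastafmast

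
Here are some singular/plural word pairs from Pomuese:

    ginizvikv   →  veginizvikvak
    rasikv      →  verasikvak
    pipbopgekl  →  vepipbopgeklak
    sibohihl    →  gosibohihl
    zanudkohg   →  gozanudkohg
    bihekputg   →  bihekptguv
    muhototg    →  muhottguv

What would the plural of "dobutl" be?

pipbopgekl and sibohihl both end in -l yet inflect differently (vepipbopgeklak, gosibohihl), so the final letter is not what conditions the rule; the second-to-last letter is.
"dobutl" has second-to-last letter 't'. The stems whose second-to-last letter is 't' (bihekputg → bihekptguv, muhototg → muhottguv) delete the last vowel and add -uv.
The other patterns: stems whose second-to-last letter is 'k' add ve- … -ak around the stem; stems whose second-to-last letter is 'h' add the prefix go-.
So dobutl → dobtluv.

dobtluv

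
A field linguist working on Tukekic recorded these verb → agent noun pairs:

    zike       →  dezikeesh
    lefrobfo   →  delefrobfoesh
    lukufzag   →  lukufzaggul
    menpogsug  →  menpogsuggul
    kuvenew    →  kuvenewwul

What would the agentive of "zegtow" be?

zike and kuvenew both have last vowel 'e' yet inflect differently (dezikeesh, kuvenewwul), so the last vowel is not what conditions the rule; whether the stem ends in a vowel or a consonant is.
"zegtow" ends in a consonant. The stems ending in a consonant (lukufzag → lukufzaggul, menpogsug → menpogsuggul, kuvenew → kuvenewwul) double the final consonant and add -ul.
The other pattern: stems ending in a vowel add de- … -esh around the stem.
So zegtow → zegtowwul.

zegtowwul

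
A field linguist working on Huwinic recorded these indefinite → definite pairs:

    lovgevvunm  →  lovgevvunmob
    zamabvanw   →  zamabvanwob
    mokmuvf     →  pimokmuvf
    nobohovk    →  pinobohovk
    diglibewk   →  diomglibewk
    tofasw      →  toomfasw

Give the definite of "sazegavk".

pisazegavk

"sazegavk" has second-to-last letter 'v'. The stems whose second-to-last letter is 'v' (mokmuvf → pimokmuvf, nobohovk → pinobohovk) add the prefix pi-.
So sazegavk → pisazegavk.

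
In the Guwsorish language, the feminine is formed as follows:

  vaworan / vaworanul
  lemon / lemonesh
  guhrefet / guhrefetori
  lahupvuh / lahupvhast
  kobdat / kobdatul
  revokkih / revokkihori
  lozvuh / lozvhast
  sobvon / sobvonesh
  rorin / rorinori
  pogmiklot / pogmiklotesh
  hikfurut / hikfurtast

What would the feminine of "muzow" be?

muzowesh

guhrefet and kobdat both end in -t yet inflect differently (guhrefetori, kobdatul), so the final letter is not what conditions the rule; the last vowel is.
"muzow" has last vowel 'o'. The stems whose last vowel is 'o' (pogmiklot → pogmiklotesh, sobvon → sobvonesh, lemon → lemonesh) add -esh.
So muzow → muzowesh.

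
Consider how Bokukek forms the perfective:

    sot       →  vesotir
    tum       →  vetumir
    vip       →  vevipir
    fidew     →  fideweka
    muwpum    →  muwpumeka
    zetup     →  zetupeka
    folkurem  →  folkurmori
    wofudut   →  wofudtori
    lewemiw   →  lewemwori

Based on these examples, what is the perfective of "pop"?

vepopir

"pop" has 1 vowel. The stems with 1 vowel (sot → vesotir, tum → vetumir, vip → vevipir) add ve- … -ir around the stem.
The other patterns: stems with 2 vowels add -eka; stems with 3 vowels delete the last vowel and add -ori.
So pop → vepopir.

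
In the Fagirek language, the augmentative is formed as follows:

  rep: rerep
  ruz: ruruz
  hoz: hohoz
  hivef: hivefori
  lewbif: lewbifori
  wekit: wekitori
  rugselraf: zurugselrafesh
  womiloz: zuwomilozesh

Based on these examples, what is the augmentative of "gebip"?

hivef and rugselraf both end in -f yet inflect differently (hivefori, zurugselrafesh), so the final letter is not what conditions the rule; the number of vowels is.
"gebip" has 2 vowels. The stems with 2 vowels (hivef → hivefori, lewbif → lewbifori, wekit → wekitori) add -ori.
The other patterns: stems with 1 vowel repeat the first consonant+vowel as a prefix; stems with 3 vowels add zu- … -esh around the stem.
So gebip → gebipori.

gebipori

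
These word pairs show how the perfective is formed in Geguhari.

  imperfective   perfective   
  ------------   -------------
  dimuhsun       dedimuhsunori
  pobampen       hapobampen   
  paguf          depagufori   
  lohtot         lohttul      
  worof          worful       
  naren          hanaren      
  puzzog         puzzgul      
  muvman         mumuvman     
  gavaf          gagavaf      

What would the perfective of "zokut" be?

dezokutori

gavaf and worof both end in -f yet inflect differently (gagavaf, worful), so the final letter is not what conditions the rule; the last vowel is.
"zokut" has last vowel 'u'. The stems whose last vowel is 'u' (paguf → depagufori, dimuhsun → dedimuhsunori) add de- … -ori around the stem.
So zokut → dezokutori.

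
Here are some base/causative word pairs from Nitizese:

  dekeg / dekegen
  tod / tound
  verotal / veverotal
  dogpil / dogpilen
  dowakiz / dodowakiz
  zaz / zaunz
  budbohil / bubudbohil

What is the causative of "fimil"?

fimilen

zaz and dowakiz both end in -z yet inflect differently (zaunz, dodowakiz), so the final letter is not what conditions the rule; the number of vowels is.
"fimil" has 2 vowels. The stems with 2 vowels (dogpil → dogpilen, dekeg → dekegen) add -en.
The other patterns: stems with 1 vowel insert -un- after the first vowel; stems with 3 vowels repeat the first consonant+vowel as a prefix.
So fimil → fimilen.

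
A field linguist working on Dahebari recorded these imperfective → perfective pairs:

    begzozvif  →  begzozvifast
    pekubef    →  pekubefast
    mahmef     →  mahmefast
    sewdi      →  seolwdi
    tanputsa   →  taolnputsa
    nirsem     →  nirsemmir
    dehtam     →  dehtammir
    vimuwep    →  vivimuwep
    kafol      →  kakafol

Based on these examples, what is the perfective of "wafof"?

begzozvif and sewdi both have last vowel 'i' yet inflect differently (begzozvifast, seolwdi), so the last vowel is not what conditions the rule; the final letter is.
"wafof" ends in -f. The stems ending in -f (begzozvif → begzozvifast, pekubef → pekubefast, mahmef → mahmefast) add -ast.
The other patterns: stems ending in -a or -i insert -ol- after the first vowel; stems ending in -m double the final consonant and add -ir; stems ending in -l or -p repeat the first consonant+vowel as a prefix.
So wafof → wafofast.

wafofast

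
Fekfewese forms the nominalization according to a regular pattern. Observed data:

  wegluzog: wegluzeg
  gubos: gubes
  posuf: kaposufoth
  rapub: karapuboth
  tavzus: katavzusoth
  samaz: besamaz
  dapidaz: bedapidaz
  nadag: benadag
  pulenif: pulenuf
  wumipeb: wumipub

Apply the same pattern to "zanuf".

kazanufoth

gubos and tavzus both end in -s yet inflect differently (gubes, katavzusoth), so the final letter is not what conditions the rule; the last vowel is.
"zanuf" has last vowel 'u'. The stems whose last vowel is 'u' (posuf → kaposufoth, rapub → karapuboth, tavzus → katavzusoth) add ka- … -oth around the stem.
The other patterns: stems whose last vowel is 'o' change the last vowel to 'e'; stems whose last vowel is 'a' add the prefix be-; stems whose last vowel is 'e' or 'i' change the last vowel to 'u'.
So zanuf → kazanufoth.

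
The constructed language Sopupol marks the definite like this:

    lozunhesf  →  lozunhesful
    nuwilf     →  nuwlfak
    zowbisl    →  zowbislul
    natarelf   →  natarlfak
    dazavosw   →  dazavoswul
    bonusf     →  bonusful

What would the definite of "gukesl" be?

bonusf and natarelf both end in -f yet inflect differently (bonusful, natarlfak), so the final letter is not what conditions the rule; the second-to-last letter is.
"gukesl" has second-to-last letter 's'. The stems whose second-to-last letter is 's' (zowbisl → zowbislul, bonusf → bonusful, dazavosw → dazavoswul) add -ul.
The other pattern: stems whose second-to-last letter is 'l' delete the last vowel and add -ak.
So gukesl → gukeslul.

gukeslul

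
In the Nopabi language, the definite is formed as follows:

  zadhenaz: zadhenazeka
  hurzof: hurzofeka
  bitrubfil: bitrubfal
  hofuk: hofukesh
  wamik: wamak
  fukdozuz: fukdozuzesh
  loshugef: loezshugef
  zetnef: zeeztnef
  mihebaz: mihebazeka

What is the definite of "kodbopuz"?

kodbopuzesh

wamik and hofuk both end in -k yet inflect differently (wamak, hofukesh), so the final letter is not what conditions the rule; the last vowel is.
"kodbopuz" has last vowel 'u'. The stems whose last vowel is 'u' (fukdozuz → fukdozuzesh, hofuk → hofukesh) add -esh.
The other patterns: stems whose last vowel is 'i' change the last vowel to 'a'; stems whose last vowel is 'e' insert -ez- after the first vowel; stems whose last vowel is 'a' or 'o' add -eka.
So kodbopuz → kodbopuzesh.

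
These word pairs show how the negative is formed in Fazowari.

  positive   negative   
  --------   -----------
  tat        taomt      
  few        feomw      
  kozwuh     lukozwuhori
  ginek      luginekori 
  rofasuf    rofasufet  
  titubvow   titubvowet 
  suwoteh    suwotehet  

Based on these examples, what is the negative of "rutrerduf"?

few and titubvow both end in -w yet inflect differently (feomw, titubvowet), so the final letter is not what conditions the rule; the number of vowels is.
"rutrerduf" has 3 vowels. The stems with 3 vowels (rofasuf → rofasufet, titubvow → titubvowet, suwoteh → suwotehet) add -et.
So rutrerduf → rutrerdufet.

rutrerdufet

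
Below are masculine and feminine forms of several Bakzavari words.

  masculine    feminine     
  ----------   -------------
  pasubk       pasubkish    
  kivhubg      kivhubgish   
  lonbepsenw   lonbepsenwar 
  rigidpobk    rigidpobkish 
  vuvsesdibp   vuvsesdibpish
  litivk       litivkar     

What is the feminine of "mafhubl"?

mafhublish

"mafhubl" has second-to-last letter 'b'. The stems whose second-to-last letter is 'b' (kivhubg → kivhubgish, rigidpobk → rigidpobkish, vuvsesdibp → vuvsesdibpish) add -ish.
So mafhubl → mafhublish.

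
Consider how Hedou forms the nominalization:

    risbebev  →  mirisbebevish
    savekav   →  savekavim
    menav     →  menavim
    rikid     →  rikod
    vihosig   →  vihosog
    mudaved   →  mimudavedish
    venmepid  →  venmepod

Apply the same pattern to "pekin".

"pekin" has last vowel 'i'. The stems whose last vowel is 'i' (vihosig → vihosog, venmepid → venmepod, rikid → rikod) change the last vowel to 'o'.
The other patterns: stems whose last vowel is 'e' add mi- … -ish around the stem; stems whose last vowel is 'a' add -im.
So pekin → pekon.

pekon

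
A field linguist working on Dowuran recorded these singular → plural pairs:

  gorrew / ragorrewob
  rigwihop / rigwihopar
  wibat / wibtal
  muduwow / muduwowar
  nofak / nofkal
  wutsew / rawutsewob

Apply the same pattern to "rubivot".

rubivotar

gorrew and muduwow both end in -w yet inflect differently (ragorrewob, muduwowar), so the final letter is not what conditions the rule; the last vowel is.
"rubivot" has last vowel 'o'. The stems whose last vowel is 'o' (muduwow → muduwowar, rigwihop → rigwihopar) add -ar.
So rubivot → rubivotar.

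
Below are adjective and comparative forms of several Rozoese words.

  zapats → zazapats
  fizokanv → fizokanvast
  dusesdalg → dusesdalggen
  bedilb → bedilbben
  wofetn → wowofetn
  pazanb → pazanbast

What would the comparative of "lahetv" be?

lalahetv

pazanb and bedilb both end in -b yet inflect differently (pazanbast, bedilbben), so the final letter is not what conditions the rule; the second-to-last letter is.
"lahetv" has second-to-last letter 't'. The stems whose second-to-last letter is 't' (zapats → zazapats, wofetn → wowofetn) repeat the first consonant+vowel as a prefix.
The other patterns: stems whose second-to-last letter is 'n' add -ast; stems whose second-to-last letter is 'l' double the final consonant and add -en.
So lahetv → lalahetv.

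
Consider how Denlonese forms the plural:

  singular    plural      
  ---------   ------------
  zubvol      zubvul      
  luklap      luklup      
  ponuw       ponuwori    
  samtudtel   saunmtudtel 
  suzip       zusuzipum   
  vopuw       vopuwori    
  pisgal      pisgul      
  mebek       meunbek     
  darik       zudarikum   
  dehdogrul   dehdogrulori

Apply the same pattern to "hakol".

hakul

pisgal and samtudtel both end in -l yet inflect differently (pisgul, saunmtudtel), so the final letter is not what conditions the rule; the last vowel is.
"hakol" has last vowel 'o'. The one such stem in the data (zubvol → zubvul) changes the last vowel to 'u' (as do pisgal, luklap), so the same rule applies.
So hakol → hakul.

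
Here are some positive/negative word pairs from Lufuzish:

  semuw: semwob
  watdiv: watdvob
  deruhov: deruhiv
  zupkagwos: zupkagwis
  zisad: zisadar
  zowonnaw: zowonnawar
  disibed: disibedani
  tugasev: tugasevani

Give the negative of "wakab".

watdiv and deruhov both end in -v yet inflect differently (watdvob, deruhiv), so the final letter is not what conditions the rule; the last vowel is.
"wakab" has last vowel 'a'. The stems whose last vowel is 'a' (zisad → zisadar, zowonnaw → zowonnawar) add -ar.
So wakab → wakabar.

wakabar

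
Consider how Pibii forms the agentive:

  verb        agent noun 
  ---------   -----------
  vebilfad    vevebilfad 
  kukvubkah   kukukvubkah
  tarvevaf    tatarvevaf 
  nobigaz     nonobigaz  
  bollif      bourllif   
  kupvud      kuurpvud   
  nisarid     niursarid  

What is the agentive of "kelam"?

kekelam

"kelam" has last vowel 'a'. The stems whose last vowel is 'a' (vebilfad → vevebilfad, kukvubkah → kukukvubkah, tarvevaf → tatarvevaf) repeat the first consonant+vowel as a prefix.
The other pattern: stems whose last vowel is 'i' or 'u' insert -ur- after the first vowel.
So kelam → kekelam.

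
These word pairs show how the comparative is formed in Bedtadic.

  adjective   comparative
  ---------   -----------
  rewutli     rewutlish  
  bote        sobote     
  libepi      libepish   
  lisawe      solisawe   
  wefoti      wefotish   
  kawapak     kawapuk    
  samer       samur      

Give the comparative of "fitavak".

bote and samer both have last vowel 'e' yet inflect differently (sobote, samur), so the last vowel is not what conditions the rule; the final letter is.
"fitavak" ends in -k. The one such stem in the data (kawapak → kawapuk) changes the last vowel to 'u' (as does samer), so the same rule applies.
The other patterns: stems ending in -e add the prefix so-; stems ending in -i drop the final letter and add -ish.
So fitavak → fitavuk.

fitavuk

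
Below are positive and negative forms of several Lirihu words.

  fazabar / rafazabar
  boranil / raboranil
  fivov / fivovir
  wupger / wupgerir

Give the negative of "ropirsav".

raropirsav

fazabar and wupger both end in -r yet inflect differently (rafazabar, wupgerir), so the final letter is not what conditions the rule; the last vowel is.
"ropirsav" has last vowel 'a'. The one such stem in the data (fazabar → rafazabar) adds the prefix ra-, so the same rule applies.
So ropirsav → raropirsav.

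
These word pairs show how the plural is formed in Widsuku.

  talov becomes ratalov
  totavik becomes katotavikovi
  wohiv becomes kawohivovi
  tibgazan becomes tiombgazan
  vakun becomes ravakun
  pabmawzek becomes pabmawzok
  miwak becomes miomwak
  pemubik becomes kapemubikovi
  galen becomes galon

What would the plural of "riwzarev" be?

riwzarov

"riwzarev" has last vowel 'e'. The stems whose last vowel is 'e' (galen → galon, pabmawzek → pabmawzok) change the last vowel to 'o'.
So riwzarev → riwzarov.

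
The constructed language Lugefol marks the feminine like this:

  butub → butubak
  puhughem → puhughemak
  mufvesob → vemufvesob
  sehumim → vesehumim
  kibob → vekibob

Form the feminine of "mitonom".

butub and mufvesob both end in -b yet inflect differently (butubak, vemufvesob), so the final letter is not what conditions the rule; the last vowel is.
"mitonom" has last vowel 'o'. The stems whose last vowel is 'o' (mufvesob → vemufvesob, kibob → vekibob) add the prefix ve-.
So mitonom → vemitonom.

vemitonom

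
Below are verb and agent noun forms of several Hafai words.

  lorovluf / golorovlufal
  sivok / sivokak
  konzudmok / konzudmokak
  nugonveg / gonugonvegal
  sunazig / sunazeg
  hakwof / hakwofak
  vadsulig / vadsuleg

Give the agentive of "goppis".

"goppis" has last vowel 'i'. The stems whose last vowel is 'i' (sunazig → sunazeg, vadsulig → vadsuleg) change the last vowel to 'e'.
The other patterns: stems whose last vowel is 'o' add -ak; stems whose last vowel is 'e' or 'u' add go- … -al around the stem.
So goppis → goppes.

goppes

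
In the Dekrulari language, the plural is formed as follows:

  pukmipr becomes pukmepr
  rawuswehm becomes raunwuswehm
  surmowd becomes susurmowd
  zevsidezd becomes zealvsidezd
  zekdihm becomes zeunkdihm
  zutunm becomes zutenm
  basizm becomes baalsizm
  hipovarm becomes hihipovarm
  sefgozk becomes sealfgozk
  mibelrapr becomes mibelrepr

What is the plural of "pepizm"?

pealpizm

zutunm and zekdihm both end in -m yet inflect differently (zutenm, zeunkdihm), so the final letter is not what conditions the rule; the second-to-last letter is.
"pepizm" has second-to-last letter 'z'. The stems whose second-to-last letter is 'z' (basizm → baalsizm, zevsidezd → zealvsidezd, sefgozk → sealfgozk) insert -al- after the first vowel.
The other patterns: stems whose second-to-last letter is 'n' or 'p' change the last vowel to 'e'; stems whose second-to-last letter is 'h' insert -un- after the first vowel; stems whose second-to-last letter is 'r' or 'w' repeat the first consonant+vowel as a prefix.
So pepizm → pealpizm.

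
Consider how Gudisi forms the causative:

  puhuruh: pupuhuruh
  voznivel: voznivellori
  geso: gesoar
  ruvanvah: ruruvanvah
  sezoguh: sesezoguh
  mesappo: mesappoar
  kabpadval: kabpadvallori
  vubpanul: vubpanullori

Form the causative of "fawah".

"fawah" ends in -h. The stems ending in -h (ruvanvah → ruruvanvah, sezoguh → sesezoguh, puhuruh → pupuhuruh) repeat the first consonant+vowel as a prefix.
So fawah → fafawah.

fafawah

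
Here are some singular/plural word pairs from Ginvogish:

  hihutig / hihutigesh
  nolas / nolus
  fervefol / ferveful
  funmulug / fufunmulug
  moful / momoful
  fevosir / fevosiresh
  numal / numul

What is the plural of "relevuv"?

"relevuv" has last vowel 'u'. The stems whose last vowel is 'u' (moful → momoful, funmulug → fufunmulug) repeat the first consonant+vowel as a prefix.
The other patterns: stems whose last vowel is 'i' add -esh; stems whose last vowel is 'a' or 'o' change the last vowel to 'u'.
So relevuv → rerelevuv.

rerelevuv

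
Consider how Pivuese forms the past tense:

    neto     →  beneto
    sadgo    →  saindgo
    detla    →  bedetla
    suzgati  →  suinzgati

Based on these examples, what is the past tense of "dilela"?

sadgo and neto both end in -o yet inflect differently (saindgo, beneto), so the final letter is not what conditions the rule; the first letter is.
"dilela" begins with d-. The one such stem in the data (detla → bedetla) adds the prefix be-, so the same rule applies.
The other pattern: stems beginning with s- insert -in- after the first vowel.
So dilela → bedilela.

bedilela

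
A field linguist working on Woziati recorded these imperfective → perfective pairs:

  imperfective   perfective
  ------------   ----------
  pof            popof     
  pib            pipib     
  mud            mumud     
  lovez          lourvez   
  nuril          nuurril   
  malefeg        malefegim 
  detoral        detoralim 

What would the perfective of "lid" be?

nuril and detoral both end in -l yet inflect differently (nuurril, detoralim), so the final letter is not what conditions the rule; the number of vowels is.
"lid" has 1 vowel. The stems with 1 vowel (pof → popof, pib → pipib, mud → mumud) repeat the first consonant+vowel as a prefix.
So lid → lilid.

lilid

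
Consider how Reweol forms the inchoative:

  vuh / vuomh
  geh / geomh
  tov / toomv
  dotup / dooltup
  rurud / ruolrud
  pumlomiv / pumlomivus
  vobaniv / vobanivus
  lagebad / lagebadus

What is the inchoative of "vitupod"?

"vitupod" has 3 vowels. The stems with 3 vowels (pumlomiv → pumlomivus, vobaniv → vobanivus, lagebad → lagebadus) add -us.
So vitupod → vitupodus.

vitupodus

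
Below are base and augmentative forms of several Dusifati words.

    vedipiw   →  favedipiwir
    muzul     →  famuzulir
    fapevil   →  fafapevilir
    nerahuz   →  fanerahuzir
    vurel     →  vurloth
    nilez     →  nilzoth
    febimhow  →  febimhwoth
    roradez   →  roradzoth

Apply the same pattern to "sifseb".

sifsboth

"sifseb" has last vowel 'e'. The stems whose last vowel is 'e' (vurel → vurloth, nilez → nilzoth, roradez → roradzoth) delete the last vowel and add -oth.
The other pattern: stems whose last vowel is 'i' or 'u' add fa- … -ir around the stem.
So sifseb → sifsboth.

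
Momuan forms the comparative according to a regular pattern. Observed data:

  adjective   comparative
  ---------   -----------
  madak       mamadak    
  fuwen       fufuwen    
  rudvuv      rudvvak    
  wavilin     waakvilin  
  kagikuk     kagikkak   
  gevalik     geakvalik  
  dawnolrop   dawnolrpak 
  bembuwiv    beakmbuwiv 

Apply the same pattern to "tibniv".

tiakbniv

fuwen and wavilin both end in -n yet inflect differently (fufuwen, waakvilin), so the final letter is not what conditions the rule; the last vowel is.
"tibniv" has last vowel 'i'. The stems whose last vowel is 'i' (wavilin → waakvilin, bembuwiv → beakmbuwiv, gevalik → geakvalik) insert -ak- after the first vowel.
The other patterns: stems whose last vowel is 'a' or 'e' repeat the first consonant+vowel as a prefix; stems whose last vowel is 'o' or 'u' delete the last vowel and add -ak.
So tibniv → tiakbniv.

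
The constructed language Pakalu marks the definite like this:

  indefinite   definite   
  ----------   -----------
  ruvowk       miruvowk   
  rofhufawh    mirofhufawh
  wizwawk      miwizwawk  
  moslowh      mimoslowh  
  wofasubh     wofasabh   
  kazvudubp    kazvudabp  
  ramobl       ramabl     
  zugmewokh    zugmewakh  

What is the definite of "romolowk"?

rofhufawh and wofasubh both end in -h yet inflect differently (mirofhufawh, wofasabh), so the final letter is not what conditions the rule; the second-to-last letter is.
"romolowk" has second-to-last letter 'w'. The stems whose second-to-last letter is 'w' (ruvowk → miruvowk, rofhufawh → mirofhufawh, wizwawk → miwizwawk) add the prefix mi-.
The other pattern: stems whose second-to-last letter is 'b' or 'k' change the last vowel to 'a'.
So romolowk → miromolowk.

miromolowk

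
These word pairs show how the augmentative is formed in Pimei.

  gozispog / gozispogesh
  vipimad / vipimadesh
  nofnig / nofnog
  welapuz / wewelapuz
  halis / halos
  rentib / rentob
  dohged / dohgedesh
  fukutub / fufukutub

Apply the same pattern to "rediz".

redoz

"rediz" has last vowel 'i'. The stems whose last vowel is 'i' (rentib → rentob, halis → halos, nofnig → nofnog) change the last vowel to 'o'.
The other patterns: stems whose last vowel is 'u' repeat the first consonant+vowel as a prefix; stems whose last vowel is 'a', 'e' or 'o' add -esh.
So rediz → redoz.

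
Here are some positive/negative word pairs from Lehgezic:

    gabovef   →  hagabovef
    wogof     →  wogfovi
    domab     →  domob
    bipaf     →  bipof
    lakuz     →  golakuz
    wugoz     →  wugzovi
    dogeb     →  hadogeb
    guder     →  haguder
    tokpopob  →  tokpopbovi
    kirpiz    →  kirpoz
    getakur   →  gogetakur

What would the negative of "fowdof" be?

"fowdof" has last vowel 'o'. The stems whose last vowel is 'o' (wugoz → wugzovi, tokpopob → tokpopbovi, wogof → wogfovi) delete the last vowel and add -ovi.
The other patterns: stems whose last vowel is 'a' or 'i' change the last vowel to 'o'; stems whose last vowel is 'e' add the prefix ha-; stems whose last vowel is 'u' add the prefix go-.
So fowdof → fowdfovi.

fowdfovi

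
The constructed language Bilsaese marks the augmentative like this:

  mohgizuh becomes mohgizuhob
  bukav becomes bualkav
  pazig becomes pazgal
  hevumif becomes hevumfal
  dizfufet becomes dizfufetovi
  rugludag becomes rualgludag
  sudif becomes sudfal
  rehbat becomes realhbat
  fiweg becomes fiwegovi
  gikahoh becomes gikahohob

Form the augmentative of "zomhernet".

fiweg and pazig both end in -g yet inflect differently (fiwegovi, pazgal), so the final letter is not what conditions the rule; the last vowel is.
"zomhernet" has last vowel 'e'. The stems whose last vowel is 'e' (dizfufet → dizfufetovi, fiweg → fiwegovi) add -ovi.
The other patterns: stems whose last vowel is 'o' or 'u' add -ob; stems whose last vowel is 'i' delete the last vowel and add -al; stems whose last vowel is 'a' insert -al- after the first vowel.
So zomhernet → zomhernetovi.

zomhernetovi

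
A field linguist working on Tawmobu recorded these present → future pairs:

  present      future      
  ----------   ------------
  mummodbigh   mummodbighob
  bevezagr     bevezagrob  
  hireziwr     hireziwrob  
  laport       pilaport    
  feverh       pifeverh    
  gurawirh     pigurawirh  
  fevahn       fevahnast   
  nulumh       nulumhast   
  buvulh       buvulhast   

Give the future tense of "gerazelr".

"gerazelr" has second-to-last letter 'l'. The one such stem in the data (buvulh → buvulhast) adds -ast, so the same rule applies.
The other patterns: stems whose second-to-last letter is 'g' or 'w' add -ob; stems whose second-to-last letter is 'r' add the prefix pi-.
So gerazelr → gerazelrast.

gerazelrast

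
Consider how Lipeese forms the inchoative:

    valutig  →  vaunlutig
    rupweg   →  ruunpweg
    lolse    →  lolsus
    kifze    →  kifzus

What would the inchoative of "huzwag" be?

huunzwag

"huzwag" ends in -g. The stems ending in -g (rupweg → ruunpweg, valutig → vaunlutig) insert -un- after the first vowel.
The other pattern: stems ending in -e drop the final letter and add -us.
So huzwag → huunzwag.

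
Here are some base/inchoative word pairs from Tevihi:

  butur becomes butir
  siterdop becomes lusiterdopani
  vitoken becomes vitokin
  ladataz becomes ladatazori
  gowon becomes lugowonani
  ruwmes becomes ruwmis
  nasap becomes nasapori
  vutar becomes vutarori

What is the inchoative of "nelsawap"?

nelsawapori

butur and vutar both end in -r yet inflect differently (butir, vutarori), so the final letter is not what conditions the rule; the last vowel is.
"nelsawap" has last vowel 'a'. The stems whose last vowel is 'a' (vutar → vutarori, nasap → nasapori, ladataz → ladatazori) add -ori.
So nelsawap → nelsawapori.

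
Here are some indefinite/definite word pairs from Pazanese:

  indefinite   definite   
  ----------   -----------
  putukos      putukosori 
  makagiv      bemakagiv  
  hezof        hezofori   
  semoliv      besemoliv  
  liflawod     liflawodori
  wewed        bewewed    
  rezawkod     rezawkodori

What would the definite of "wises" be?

bewises

liflawod and wewed both end in -d yet inflect differently (liflawodori, bewewed), so the final letter is not what conditions the rule; the last vowel is.
"wises" has last vowel 'e'. The one such stem in the data (wewed → bewewed) adds the prefix be-, so the same rule applies.
The other pattern: stems whose last vowel is 'o' add -ori.
So wises → bewises.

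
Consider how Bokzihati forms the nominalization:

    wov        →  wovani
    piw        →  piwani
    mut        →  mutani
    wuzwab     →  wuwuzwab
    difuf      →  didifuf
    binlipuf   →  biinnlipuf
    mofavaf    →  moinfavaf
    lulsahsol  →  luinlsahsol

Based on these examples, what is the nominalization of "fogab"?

difuf and binlipuf both end in -f yet inflect differently (didifuf, biinnlipuf), so the final letter is not what conditions the rule; the number of vowels is.
"fogab" has 2 vowels. The stems with 2 vowels (wuzwab → wuwuzwab, difuf → didifuf) repeat the first consonant+vowel as a prefix.
The other patterns: stems with 1 vowel add -ani; stems with 3 vowels insert -in- after the first vowel.
So fogab → fofogab.

fofogab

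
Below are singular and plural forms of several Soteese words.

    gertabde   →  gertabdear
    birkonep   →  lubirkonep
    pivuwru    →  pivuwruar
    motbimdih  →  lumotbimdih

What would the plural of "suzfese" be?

birkonep and gertabde both have last vowel 'e' yet inflect differently (lubirkonep, gertabdear), so the last vowel is not what conditions the rule; whether the stem ends in a vowel or a consonant is.
"suzfese" ends in a vowel. The stems ending in a vowel (pivuwru → pivuwruar, gertabde → gertabdear) add -ar.
So suzfese → suzfesear.

suzfesear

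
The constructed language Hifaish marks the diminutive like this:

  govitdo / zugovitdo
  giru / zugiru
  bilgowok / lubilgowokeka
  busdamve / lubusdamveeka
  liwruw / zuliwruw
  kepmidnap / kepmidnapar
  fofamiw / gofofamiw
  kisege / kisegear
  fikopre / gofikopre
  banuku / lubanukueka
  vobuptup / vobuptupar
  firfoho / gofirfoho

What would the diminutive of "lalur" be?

"lalur" begins with l-. The one such stem in the data (liwruw → zuliwruw) adds the prefix zu-, so the same rule applies.
The other patterns: stems beginning with f- add the prefix go-; stems beginning with b- add lu- … -eka around the stem; stems beginning with k- or v- add -ar.
So lalur → zulalur.

zulalur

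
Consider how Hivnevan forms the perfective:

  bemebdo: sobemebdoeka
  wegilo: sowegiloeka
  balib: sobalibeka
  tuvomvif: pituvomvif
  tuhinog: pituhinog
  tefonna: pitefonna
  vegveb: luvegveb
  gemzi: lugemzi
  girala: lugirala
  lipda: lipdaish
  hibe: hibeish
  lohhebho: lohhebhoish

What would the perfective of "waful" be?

balib and vegveb both end in -b yet inflect differently (sobalibeka, luvegveb), so the final letter is not what conditions the rule; the first letter is.
"waful" begins with w-. The one such stem in the data (wegilo → sowegiloeka) adds so- … -eka around the stem, so the same rule applies.
The other patterns: stems beginning with t- add the prefix pi-; stems beginning with g- or v- add the prefix lu-; stems beginning with h- or l- add -ish.
So waful → sowafuleka.

sowafuleka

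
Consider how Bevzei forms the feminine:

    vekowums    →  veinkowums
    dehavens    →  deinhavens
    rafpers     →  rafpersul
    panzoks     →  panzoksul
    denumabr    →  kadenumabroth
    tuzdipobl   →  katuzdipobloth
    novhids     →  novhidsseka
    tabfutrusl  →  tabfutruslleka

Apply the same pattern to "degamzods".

degamzodsseka

vekowums and rafpers both end in -s yet inflect differently (veinkowums, rafpersul), so the final letter is not what conditions the rule; the second-to-last letter is.
"degamzods" has second-to-last letter 'd'. The one such stem in the data (novhids → novhidsseka) doubles the final consonant and adds -eka (as does tabfutrusl), so the same rule applies.
So degamzods → degamzodsseka.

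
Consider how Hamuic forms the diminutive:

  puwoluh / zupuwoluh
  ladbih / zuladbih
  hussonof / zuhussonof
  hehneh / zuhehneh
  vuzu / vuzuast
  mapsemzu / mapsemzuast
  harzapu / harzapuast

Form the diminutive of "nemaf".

zunemaf

"nemaf" ends in a consonant. The stems ending in a consonant (puwoluh → zupuwoluh, ladbih → zuladbih, hussonof → zuhussonof) add the prefix zu-.
The other pattern: stems ending in a vowel add -ast.
So nemaf → zunemaf.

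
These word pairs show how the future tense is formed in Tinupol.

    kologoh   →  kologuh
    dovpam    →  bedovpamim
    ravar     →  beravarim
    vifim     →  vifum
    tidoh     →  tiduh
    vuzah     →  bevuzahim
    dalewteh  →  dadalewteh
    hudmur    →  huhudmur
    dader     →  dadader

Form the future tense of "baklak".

bebaklakim

dalewteh and vuzah both end in -h yet inflect differently (dadalewteh, bevuzahim), so the final letter is not what conditions the rule; the last vowel is.
"baklak" has last vowel 'a'. The stems whose last vowel is 'a' (vuzah → bevuzahim, ravar → beravarim, dovpam → bedovpamim) add be- … -im around the stem.
The other patterns: stems whose last vowel is 'e' or 'u' repeat the first consonant+vowel as a prefix; stems whose last vowel is 'i' or 'o' change the last vowel to 'u'.
So baklak → bebaklakim.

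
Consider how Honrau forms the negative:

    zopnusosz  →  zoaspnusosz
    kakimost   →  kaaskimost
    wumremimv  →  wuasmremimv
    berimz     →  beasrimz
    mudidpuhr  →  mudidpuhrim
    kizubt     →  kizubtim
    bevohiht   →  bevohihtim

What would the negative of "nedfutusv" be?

kakimost and kizubt both end in -t yet inflect differently (kaaskimost, kizubtim), so the final letter is not what conditions the rule; the second-to-last letter is.
"nedfutusv" has second-to-last letter 's'. The stems whose second-to-last letter is 's' (zopnusosz → zoaspnusosz, kakimost → kaaskimost) insert -as- after the first vowel.
The other pattern: stems whose second-to-last letter is 'b' or 'h' add -im.
So nedfutusv → neasdfutusv.

neasdfutusv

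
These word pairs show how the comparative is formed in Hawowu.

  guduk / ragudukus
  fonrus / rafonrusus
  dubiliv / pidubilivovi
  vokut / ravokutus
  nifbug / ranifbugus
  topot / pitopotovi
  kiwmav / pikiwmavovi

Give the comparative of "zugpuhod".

"zugpuhod" has last vowel 'o'. The one such stem in the data (topot → pitopotovi) adds pi- … -ovi around the stem, so the same rule applies.
The other pattern: stems whose last vowel is 'u' add ra- … -us around the stem.
So zugpuhod → pizugpuhodovi.

pizugpuhodovi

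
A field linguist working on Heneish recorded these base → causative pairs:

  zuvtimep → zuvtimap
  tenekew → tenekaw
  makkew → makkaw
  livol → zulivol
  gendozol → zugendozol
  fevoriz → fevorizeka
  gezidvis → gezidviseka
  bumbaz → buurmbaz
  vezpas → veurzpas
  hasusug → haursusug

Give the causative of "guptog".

fevoriz and bumbaz both end in -z yet inflect differently (fevorizeka, buurmbaz), so the final letter is not what conditions the rule; the last vowel is.
"guptog" has last vowel 'o'. The stems whose last vowel is 'o' (livol → zulivol, gendozol → zugendozol) add the prefix zu-.
So guptog → zuguptog.

zuguptog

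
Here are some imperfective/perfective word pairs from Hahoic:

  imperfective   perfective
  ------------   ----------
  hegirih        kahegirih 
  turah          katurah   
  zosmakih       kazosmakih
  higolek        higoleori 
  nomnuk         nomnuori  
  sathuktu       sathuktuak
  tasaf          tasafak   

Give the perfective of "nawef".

nawefak

nomnuk and sathuktu both have last vowel 'u' yet inflect differently (nomnuori, sathuktuak), so the last vowel is not what conditions the rule; the final letter is.
"nawef" ends in -f. The one such stem in the data (tasaf → tasafak) adds -ak, so the same rule applies.
So nawef → nawefak.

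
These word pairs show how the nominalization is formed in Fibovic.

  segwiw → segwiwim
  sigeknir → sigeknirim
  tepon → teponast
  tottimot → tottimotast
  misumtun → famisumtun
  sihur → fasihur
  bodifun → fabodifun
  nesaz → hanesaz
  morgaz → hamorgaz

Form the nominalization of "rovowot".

rovowotast

tepon and misumtun both end in -n yet inflect differently (teponast, famisumtun), so the final letter is not what conditions the rule; the last vowel is.
"rovowot" has last vowel 'o'. The stems whose last vowel is 'o' (tepon → teponast, tottimot → tottimotast) add -ast.
The other patterns: stems whose last vowel is 'i' add -im; stems whose last vowel is 'u' add the prefix fa-; stems whose last vowel is 'a' add the prefix ha-.
So rovowot → rovowotast.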